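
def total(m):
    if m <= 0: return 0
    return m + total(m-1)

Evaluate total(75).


total(75)
= 75 + 74 + 73 + 72 + 71 + 70 + 69 + 68 + 67 + 66 + 65 + 64 + 63 + 62 + 61 + 60 + 59 + 58 + 57 + 56 + 55 + 54 + 53 + 52 + 51 + 50 + 49 + 48 + 47 + 46 + 45 + 44 + 43 + 42 + 41 + 40 + 39 + 38 + 37 + 36 + 35 + 34 + 33 + 32 + 31 + 30 + 29 + 28 + 27 + 26 + 25 + 24 + 23 + 22 + 21 + 20 + 19 + 18 + 17 + 16 + 15 + 14 + 13 + 12 + 11 + 10 + 9 + 8 + 7 + 6 + 5 + 4 + 3 + 2 + 1 + total(0)
= 75 + 74 + 73 + 72 + 71 + 70 + 69 + 68 + 67 + 66 + 65 + 64 + 63 + 62 + 61 + 60 + 59 + 58 + 57 + 56 + 55 + 54 + 53 + 52 + 51 + 50 + 49 + 48 + 47 + 46 + 45 + 44 + 43 + 42 + 41 + 40 + 39 + 38 + 37 + 36 + 35 + 34 + 33 + 32 + 31 + 30 + 29 + 28 + 27 + 26 + 25 + 24 + 23 + 22 + 21 + 20 + 19 + 18 + 17 + 16 + 15 + 14 + 13 + 12 + 11 + 10 + 9 + 8 + 7 + 6 + 5 + 4 + 3 + 2 + 1 + 0
= 2850

2850


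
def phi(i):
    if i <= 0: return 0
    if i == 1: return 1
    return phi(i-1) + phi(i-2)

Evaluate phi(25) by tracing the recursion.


Computing phi(25) bottom-up:
phi(0) = 0
phi(1) = 1
phi(2) = phi(1) + phi(0) = 1 + 0 = 1
phi(3) = phi(2) + phi(1) = 1 + 1 = 2
phi(4) = phi(3) + phi(2) = 2 + 1 = 3
phi(5) = phi(4) + phi(3) = 3 + 2 = 5
phi(6) = phi(5) + phi(4) = 5 + 3 = 8
phi(7) = phi(6) + phi(5) = 8 + 5 = 13
phi(8) = phi(7) + phi(6) = 13 + 8 = 21
phi(9) = phi(8) + phi(7) = 21 + 13 = 34
phi(10) = phi(9) + phi(8) = 34 + 21 = 55
phi(11) = phi(10) + phi(9) = 55 + 34 = 89
phi(12) = phi(11) + phi(10) = 89 + 55 = 144
phi(13) = phi(12) + phi(11) = 144 + 89 = 233
phi(14) = phi(13) + phi(12) = 233 + 144 = 377
phi(15) = phi(14) + phi(13) = 377 + 233 = 610
phi(16) = phi(15) + phi(14) = 610 + 377 = 987
phi(17) = phi(16) + phi(15) = 987 + 610 = 1597
phi(18) = phi(17) + phi(16) = 1597 + 987 = 2584
phi(19) = phi(18) + phi(17) = 2584 + 1597 = 4181
phi(20) = phi(19) + phi(18) = 4181 + 2584 = 6765
phi(21) = phi(20) + phi(19) = 6765 + 4181 = 10946
phi(22) = phi(21) + phi(20) = 10946 + 6765 = 17711
phi(23) = phi(22) + phi(21) = 17711 + 10946 = 28657
phi(24) = phi(23) + phi(22) = 28657 + 17711 = 46368
phi(25) = phi(24) + phi(23) = 46368 + 28657 = 75025

75025


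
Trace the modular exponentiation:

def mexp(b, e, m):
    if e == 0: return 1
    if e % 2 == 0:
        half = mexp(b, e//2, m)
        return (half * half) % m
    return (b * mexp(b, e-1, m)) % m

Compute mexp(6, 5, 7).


mexp(6, 5, 7): e is odd, compute mexp(6, 4, 7)
  mexp(6, 4, 7): e is even, compute mexp(6, 2, 7)
    mexp(6, 2, 7): e is even, compute mexp(6, 1, 7)
      mexp(6, 1, 7): e is odd, compute mexp(6, 0, 7)
        mexp(6, 0, 7) = 1
      (6 * 1) % 7 = 6
    half=6, (6*6) % 7 = 1
  half=1, (1*1) % 7 = 1
(6 * 1) % 7 = 6

6


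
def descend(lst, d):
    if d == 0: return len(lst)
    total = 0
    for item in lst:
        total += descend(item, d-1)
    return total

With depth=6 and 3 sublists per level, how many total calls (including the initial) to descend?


At depth 0 (root): 1 call
At depth 1: each of 1 parents calls descend on 3 children = 3 calls
At depth 2: each of 3 parents calls descend on 3 children = 9 calls
At depth 3: each of 9 parents calls descend on 3 children = 27 calls
At depth 4: each of 27 parents calls descend on 3 children = 81 calls
At depth 5: each of 81 parents calls descend on 3 children = 243 calls
At depth 6: each of 243 parents calls descend on 3 children = 729 calls
Total: 1 + 3 + 9 + 27 + 81 + 243 + 729 = 1093

1093


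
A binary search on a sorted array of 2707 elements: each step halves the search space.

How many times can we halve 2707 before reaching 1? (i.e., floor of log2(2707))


2707 / 2 = 1353
1353 / 2 = 676
676 / 2 = 338
338 / 2 = 169
169 / 2 = 84
84 / 2 = 42
42 / 2 = 21
21 / 2 = 10
10 / 2 = 5
5 / 2 = 2
2 / 2 = 1
Reached 1 after 11 halvings

11


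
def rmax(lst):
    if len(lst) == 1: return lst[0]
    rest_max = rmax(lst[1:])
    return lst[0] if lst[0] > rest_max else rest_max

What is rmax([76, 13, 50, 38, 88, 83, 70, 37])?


rmax([76, 13, 50, 38, 88, 83, 70, 37]): compare 76 with rmax([13, 50, 38, 88, 83, 70, 37])
rmax([13, 50, 38, 88, 83, 70, 37]): compare 13 with rmax([50, 38, 88, 83, 70, 37])
rmax([50, 38, 88, 83, 70, 37]): compare 50 with rmax([38, 88, 83, 70, 37])
rmax([38, 88, 83, 70, 37]): compare 38 with rmax([88, 83, 70, 37])
rmax([88, 83, 70, 37]): compare 88 with rmax([83, 70, 37])
rmax([83, 70, 37]): compare 83 with rmax([70, 37])
rmax([70, 37]): compare 70 with rmax([37])
rmax([37]) = 37  (base case)
Compare 70 with 37 -> 70
Compare 83 with 70 -> 83
Compare 88 with 83 -> 88
Compare 38 with 88 -> 88
Compare 50 with 88 -> 88
Compare 13 with 88 -> 88
Compare 76 with 88 -> 88

88


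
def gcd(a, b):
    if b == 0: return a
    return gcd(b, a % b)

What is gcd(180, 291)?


gcd(180, 291) = gcd(291, 180)
gcd(291, 180) = gcd(180, 111)
gcd(180, 111) = gcd(111, 69)
gcd(111, 69) = gcd(69, 42)
gcd(69, 42) = gcd(42, 27)
gcd(42, 27) = gcd(27, 15)
gcd(27, 15) = gcd(15, 12)
gcd(15, 12) = gcd(12, 3)
gcd(12, 3) = gcd(3, 0)
gcd(3, 0) = 3  (base case)

3


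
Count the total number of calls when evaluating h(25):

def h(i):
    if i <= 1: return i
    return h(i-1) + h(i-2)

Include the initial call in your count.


Let C(n) = total calls for h(n)
C(0) = 1, C(1) = 1
C(2) = 1 + C(1) + C(0) = 1 + 1 + 1 = 3
C(3) = 1 + C(2) + C(1) = 1 + 3 + 1 = 5
C(4) = 1 + C(3) + C(2) = 1 + 5 + 3 = 9
C(5) = 1 + C(4) + C(3) = 1 + 9 + 5 = 15
C(6) = 1 + C(5) + C(4) = 1 + 15 + 9 = 25
C(7) = 1 + C(6) + C(5) = 1 + 25 + 15 = 41
C(8) = 1 + C(7) + C(6) = 1 + 41 + 25 = 67
C(9) = 1 + C(8) + C(7) = 1 + 67 + 41 = 109
C(10) = 1 + C(9) + C(8) = 1 + 109 + 67 = 177
C(11) = 1 + C(10) + C(9) = 1 + 177 + 109 = 287
C(12) = 1 + C(11) + C(10) = 1 + 287 + 177 = 465
C(13) = 1 + C(12) + C(11) = 1 + 465 + 287 = 753
C(14) = 1 + C(13) + C(12) = 1 + 753 + 465 = 1219
C(15) = 1 + C(14) + C(13) = 1 + 1219 + 753 = 1973
C(16) = 1 + C(15) + C(14) = 1 + 1973 + 1219 = 3193
C(17) = 1 + C(16) + C(15) = 1 + 3193 + 1973 = 5167
C(18) = 1 + C(17) + C(16) = 1 + 5167 + 3193 = 8361
C(19) = 1 + C(18) + C(17) = 1 + 8361 + 5167 = 13529
C(20) = 1 + C(19) + C(18) = 1 + 13529 + 8361 = 21891
C(21) = 1 + C(20) + C(19) = 1 + 21891 + 13529 = 35421
C(22) = 1 + C(21) + C(20) = 1 + 35421 + 21891 = 57313
C(23) = 1 + C(22) + C(21) = 1 + 57313 + 35421 = 92735
C(24) = 1 + C(23) + C(22) = 1 + 92735 + 57313 = 150049
C(25) = 1 + C(24) + C(23) = 1 + 150049 + 92735 = 242785

242785


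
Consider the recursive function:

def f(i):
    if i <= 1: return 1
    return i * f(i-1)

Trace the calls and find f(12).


f(12)
= 12 * f(11)
= 12 * 11 * f(10)
= 12 * 11 * 10 * f(9)
= 12 * 11 * 10 * 9 * f(8)
= 12 * 11 * 10 * 9 * 8 * f(7)
= 12 * 11 * 10 * 9 * 8 * 7 * f(6)
= 12 * 11 * 10 * 9 * 8 * 7 * 6 * f(5)
= 12 * 11 * 10 * 9 * 8 * 7 * 6 * 5 * f(4)
= 12 * 11 * 10 * 9 * 8 * 7 * 6 * 5 * 4 * f(3)
= 12 * 11 * 10 * 9 * 8 * 7 * 6 * 5 * 4 * 3 * f(2)
= 12 * 11 * 10 * 9 * 8 * 7 * 6 * 5 * 4 * 3 * 2 * f(1)
= 12 * 11 * 10 * 9 * 8 * 7 * 6 * 5 * 4 * 3 * 2 * 1
= 479001600

479001600


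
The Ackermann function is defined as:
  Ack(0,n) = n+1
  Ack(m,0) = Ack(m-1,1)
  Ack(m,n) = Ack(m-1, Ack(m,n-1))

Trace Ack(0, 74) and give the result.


Ack(0, 74) = 75
Result: Ack(0, 74) = 75

75


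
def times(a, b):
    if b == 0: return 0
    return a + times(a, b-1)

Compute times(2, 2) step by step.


times(2, 2) = 2 + times(2, 1)
times(2, 1) = 2 + times(2, 0)
times(2, 0) = 0  (base case)
Total: 2 + 2 + 0 = 4

4


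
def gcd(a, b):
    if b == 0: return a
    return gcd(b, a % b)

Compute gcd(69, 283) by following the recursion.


gcd(69, 283) = gcd(283, 69)
gcd(283, 69) = gcd(69, 7)
gcd(69, 7) = gcd(7, 6)
gcd(7, 6) = gcd(6, 1)
gcd(6, 1) = gcd(1, 0)
gcd(1, 0) = 1  (base case)

1


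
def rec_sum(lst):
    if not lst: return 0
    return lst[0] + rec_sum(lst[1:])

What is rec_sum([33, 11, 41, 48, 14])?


rec_sum([33, 11, 41, 48, 14]) = 33 + rec_sum([11, 41, 48, 14])
rec_sum([11, 41, 48, 14]) = 11 + rec_sum([41, 48, 14])
rec_sum([41, 48, 14]) = 41 + rec_sum([48, 14])
rec_sum([48, 14]) = 48 + rec_sum([14])
rec_sum([14]) = 14 + rec_sum([])
rec_sum([]) = 0  (base case)
Total: 33 + 11 + 41 + 48 + 14 + 0 = 147

147


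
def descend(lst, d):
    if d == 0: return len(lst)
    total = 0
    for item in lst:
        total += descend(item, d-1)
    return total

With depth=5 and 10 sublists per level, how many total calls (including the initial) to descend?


At depth 0 (root): 1 call
At depth 1: each of 1 parents calls descend on 10 children = 10 calls
At depth 2: each of 10 parents calls descend on 10 children = 100 calls
At depth 3: each of 100 parents calls descend on 10 children = 1000 calls
At depth 4: each of 1000 parents calls descend on 10 children = 10000 calls
At depth 5: each of 10000 parents calls descend on 10 children = 100000 calls
Total: 1 + 10 + 100 + 1000 + 10000 + 100000 = 111111

111111


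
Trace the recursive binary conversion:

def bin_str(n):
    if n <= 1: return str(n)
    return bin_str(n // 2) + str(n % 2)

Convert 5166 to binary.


bin_str(5166) = bin_str(2583) + '0'
bin_str(2583) = bin_str(1291) + '1'
bin_str(1291) = bin_str(645) + '1'
bin_str(645) = bin_str(322) + '1'
bin_str(322) = bin_str(161) + '0'
bin_str(161) = bin_str(80) + '1'
bin_str(80) = bin_str(40) + '0'
bin_str(40) = bin_str(20) + '0'
bin_str(20) = bin_str(10) + '0'
bin_str(10) = bin_str(5) + '0'
bin_str(5) = bin_str(2) + '1'
bin_str(2) = bin_str(1) + '0'
bin_str(1) = '1'  (base case)
Concatenating: '1' + '0' + '1' + '0' + '0' + '0' + '0' + '1' + '0' + '1' + '1' + '1' + '0' = '1010000101110'

1010000101110


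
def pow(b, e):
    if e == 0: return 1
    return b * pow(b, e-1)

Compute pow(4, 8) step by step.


pow(4, 8)
= 4 * pow(4, 7)
= 4 * 4 * pow(4, 6)
= 4 * 4 * 4 * pow(4, 5)
= 4 * 4 * 4 * 4 * pow(4, 4)
= 4 * 4 * 4 * 4 * 4 * pow(4, 3)
= 4 * 4 * 4 * 4 * 4 * 4 * pow(4, 2)
= 4 * 4 * 4 * 4 * 4 * 4 * 4 * pow(4, 1)
= 4 * 4 * 4 * 4 * 4 * 4 * 4 * 4 * pow(4, 0)
= 4 * 4 * 4 * 4 * 4 * 4 * 4 * 4 * 1
= 65536

65536


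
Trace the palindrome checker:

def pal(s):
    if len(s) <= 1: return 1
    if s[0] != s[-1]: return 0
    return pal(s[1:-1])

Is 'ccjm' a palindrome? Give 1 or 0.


pal('ccjm'): s[0]='c' != s[-1]='m' -> return 0
Result: 0 (not a palindrome)

0


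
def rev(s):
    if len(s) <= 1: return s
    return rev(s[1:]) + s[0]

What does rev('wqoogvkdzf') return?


rev('wqoogvkdzf') = rev('qoogvkdzf') + 'w'
rev('qoogvkdzf') = rev('oogvkdzf') + 'q'
rev('oogvkdzf') = rev('ogvkdzf') + 'o'
rev('ogvkdzf') = rev('gvkdzf') + 'o'
rev('gvkdzf') = rev('vkdzf') + 'g'
rev('vkdzf') = rev('kdzf') + 'v'
rev('kdzf') = rev('dzf') + 'k'
rev('dzf') = rev('zf') + 'd'
rev('zf') = rev('f') + 'z'
rev('f') = 'f'  (base case)
Concatenating: 'f' + 'z' + 'd' + 'k' + 'v' + 'g' + 'o' + 'o' + 'q' + 'w' = 'fzdkvgooqw'

fzdkvgooqw


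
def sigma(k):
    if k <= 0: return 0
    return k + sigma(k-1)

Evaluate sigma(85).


sigma(85)
= 85 + 84 + 83 + 82 + 81 + 80 + 79 + 78 + 77 + 76 + 75 + 74 + 73 + 72 + 71 + 70 + 69 + 68 + 67 + 66 + 65 + 64 + 63 + 62 + 61 + 60 + 59 + 58 + 57 + 56 + 55 + 54 + 53 + 52 + 51 + 50 + 49 + 48 + 47 + 46 + 45 + 44 + 43 + 42 + 41 + 40 + 39 + 38 + 37 + 36 + 35 + 34 + 33 + 32 + 31 + 30 + 29 + 28 + 27 + 26 + 25 + 24 + 23 + 22 + 21 + 20 + 19 + 18 + 17 + 16 + 15 + 14 + 13 + 12 + 11 + 10 + 9 + 8 + 7 + 6 + 5 + 4 + 3 + 2 + 1 + sigma(0)
= 85 + 84 + 83 + 82 + 81 + 80 + 79 + 78 + 77 + 76 + 75 + 74 + 73 + 72 + 71 + 70 + 69 + 68 + 67 + 66 + 65 + 64 + 63 + 62 + 61 + 60 + 59 + 58 + 57 + 56 + 55 + 54 + 53 + 52 + 51 + 50 + 49 + 48 + 47 + 46 + 45 + 44 + 43 + 42 + 41 + 40 + 39 + 38 + 37 + 36 + 35 + 34 + 33 + 32 + 31 + 30 + 29 + 28 + 27 + 26 + 25 + 24 + 23 + 22 + 21 + 20 + 19 + 18 + 17 + 16 + 15 + 14 + 13 + 12 + 11 + 10 + 9 + 8 + 7 + 6 + 5 + 4 + 3 + 2 + 1 + 0
= 3655

3655


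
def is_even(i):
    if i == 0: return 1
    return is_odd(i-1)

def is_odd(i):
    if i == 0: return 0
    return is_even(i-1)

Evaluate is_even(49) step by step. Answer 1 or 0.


is_even(49) = is_odd(48)
is_odd(48) = is_even(47)
is_even(47) = is_odd(46)
is_odd(46) = is_even(45)
is_even(45) = is_odd(44)
is_odd(44) = is_even(43)
is_even(43) = is_odd(42)
is_odd(42) = is_even(41)
is_even(41) = is_odd(40)
is_odd(40) = is_even(39)
is_even(39) = is_odd(38)
is_odd(38) = is_even(37)
is_even(37) = is_odd(36)
is_odd(36) = is_even(35)
is_even(35) = is_odd(34)
is_odd(34) = is_even(33)
is_even(33) = is_odd(32)
is_odd(32) = is_even(31)
is_even(31) = is_odd(30)
is_odd(30) = is_even(29)
is_even(29) = is_odd(28)
is_odd(28) = is_even(27)
is_even(27) = is_odd(26)
is_odd(26) = is_even(25)
is_even(25) = is_odd(24)
is_odd(24) = is_even(23)
is_even(23) = is_odd(22)
is_odd(22) = is_even(21)
is_even(21) = is_odd(20)
is_odd(20) = is_even(19)
is_even(19) = is_odd(18)
is_odd(18) = is_even(17)
is_even(17) = is_odd(16)
is_odd(16) = is_even(15)
is_even(15) = is_odd(14)
is_odd(14) = is_even(13)
is_even(13) = is_odd(12)
is_odd(12) = is_even(11)
is_even(11) = is_odd(10)
is_odd(10) = is_even(9)
is_even(9) = is_odd(8)
is_odd(8) = is_even(7)
is_even(7) = is_odd(6)
is_odd(6) = is_even(5)
is_even(5) = is_odd(4)
is_odd(4) = is_even(3)
is_even(3) = is_odd(2)
is_odd(2) = is_even(1)
is_even(1) = is_odd(0)
is_odd(0) = 0  (base case)
Result: 0

0


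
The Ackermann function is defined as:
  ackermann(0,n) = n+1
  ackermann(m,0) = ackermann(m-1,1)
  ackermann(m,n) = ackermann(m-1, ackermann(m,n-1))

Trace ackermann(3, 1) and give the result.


ackermann(3, 1) = ackermann(2, ackermann(3, 0))
  ackermann(3, 0) = ackermann(2, 1)
    ackermann(2, 1) = ackermann(1, ackermann(2, 0))
      ackermann(2, 0) = ackermann(1, 1)
        ackermann(1, 1) = ackermann(0, ackermann(1, 0))
          ackermann(1, 0) = ackermann(0, 1)
          ackermann(0, 1) = 2
          = ackermann(0, 2)
          ackermann(0, 2) = 3
      = ackermann(1, 3)
      ackermann(1, 3) = ackermann(0, ackermann(1, 2))
        ackermann(1, 2) = ackermann(0, ackermann(1, 1))
          ackermann(1, 1) = ackermann(0, ackermann(1, 0))
          ackermann(1, 0) = ackermann(0, 1)
          ackermann(0, 1) = 2
            = ackermann(0, 2)
          ackermann(0, 2) = 3
          = ackermann(0, 3)
          ackermann(0, 3) = 4
        = ackermann(0, 4)
        ackermann(0, 4) = 5
  = ackermann(2, 5)
  ackermann(2, 5) = ackermann(1, ackermann(2, 4))
    ackermann(2, 4) = ackermann(1, ackermann(2, 3))
      ackermann(2, 3) = ackermann(1, ackermann(2, 2))
... (trace truncated)
Result: ackermann(3, 1) = 13

13


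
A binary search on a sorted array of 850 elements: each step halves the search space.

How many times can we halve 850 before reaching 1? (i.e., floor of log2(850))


850 / 2 = 425
425 / 2 = 212
212 / 2 = 106
106 / 2 = 53
53 / 2 = 26
26 / 2 = 13
13 / 2 = 6
6 / 2 = 3
3 / 2 = 1
Reached 1 after 9 halvings

9


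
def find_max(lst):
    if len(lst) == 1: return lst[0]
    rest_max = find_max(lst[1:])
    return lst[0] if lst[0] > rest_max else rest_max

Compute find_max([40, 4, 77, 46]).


find_max([40, 4, 77, 46]): compare 40 with find_max([4, 77, 46])
find_max([4, 77, 46]): compare 4 with find_max([77, 46])
find_max([77, 46]): compare 77 with find_max([46])
find_max([46]) = 46  (base case)
Compare 77 with 46 -> 77
Compare 4 with 77 -> 77
Compare 40 with 77 -> 77

77


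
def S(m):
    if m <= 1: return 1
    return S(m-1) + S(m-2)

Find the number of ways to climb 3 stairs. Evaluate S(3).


Building up from base cases:
S(0) = 1
S(1) = 1
S(2) = S(1) + S(0) = 1 + 1 = 2
S(3) = S(2) + S(1) = 2 + 1 = 3

3


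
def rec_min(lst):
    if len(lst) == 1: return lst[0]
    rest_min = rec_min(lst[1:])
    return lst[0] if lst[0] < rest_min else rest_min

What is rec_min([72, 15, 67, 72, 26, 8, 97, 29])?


rec_min([72, 15, 67, 72, 26, 8, 97, 29]): compare 72 with rec_min([15, 67, 72, 26, 8, 97, 29])
rec_min([15, 67, 72, 26, 8, 97, 29]): compare 15 with rec_min([67, 72, 26, 8, 97, 29])
rec_min([67, 72, 26, 8, 97, 29]): compare 67 with rec_min([72, 26, 8, 97, 29])
rec_min([72, 26, 8, 97, 29]): compare 72 with rec_min([26, 8, 97, 29])
rec_min([26, 8, 97, 29]): compare 26 with rec_min([8, 97, 29])
rec_min([8, 97, 29]): compare 8 with rec_min([97, 29])
rec_min([97, 29]): compare 97 with rec_min([29])
rec_min([29]) = 29  (base case)
Compare 97 with 29 -> 29
Compare 8 with 29 -> 8
Compare 26 with 8 -> 8
Compare 72 with 8 -> 8
Compare 67 with 8 -> 8
Compare 15 with 8 -> 8
Compare 72 with 8 -> 8

8


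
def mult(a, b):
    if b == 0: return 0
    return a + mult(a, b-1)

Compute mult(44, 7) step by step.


mult(44, 7) = 44 + mult(44, 6)
mult(44, 6) = 44 + mult(44, 5)
mult(44, 5) = 44 + mult(44, 4)
mult(44, 4) = 44 + mult(44, 3)
mult(44, 3) = 44 + mult(44, 2)
mult(44, 2) = 44 + mult(44, 1)
mult(44, 1) = 44 + mult(44, 0)
mult(44, 0) = 0  (base case)
Total: 44 + 44 + 44 + 44 + 44 + 44 + 44 + 0 = 308

308


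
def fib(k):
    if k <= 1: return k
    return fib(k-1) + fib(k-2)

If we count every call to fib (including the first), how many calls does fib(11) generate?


Let C(n) = total calls for fib(n)
C(0) = 1, C(1) = 1
C(2) = 1 + C(1) + C(0) = 1 + 1 + 1 = 3
C(3) = 1 + C(2) + C(1) = 1 + 3 + 1 = 5
C(4) = 1 + C(3) + C(2) = 1 + 5 + 3 = 9
C(5) = 1 + C(4) + C(3) = 1 + 9 + 5 = 15
C(6) = 1 + C(5) + C(4) = 1 + 15 + 9 = 25
C(7) = 1 + C(6) + C(5) = 1 + 25 + 15 = 41
C(8) = 1 + C(7) + C(6) = 1 + 41 + 25 = 67
C(9) = 1 + C(8) + C(7) = 1 + 67 + 41 = 109
C(10) = 1 + C(9) + C(8) = 1 + 109 + 67 = 177
C(11) = 1 + C(10) + C(9) = 1 + 177 + 109 = 287

287


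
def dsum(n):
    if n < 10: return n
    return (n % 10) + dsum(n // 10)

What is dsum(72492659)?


dsum(72492659) = 9 + dsum(7249265)
dsum(7249265) = 5 + dsum(724926)
dsum(724926) = 6 + dsum(72492)
dsum(72492) = 2 + dsum(7249)
dsum(7249) = 9 + dsum(724)
dsum(724) = 4 + dsum(72)
dsum(72) = 2 + dsum(7)
dsum(7) = 7  (base case)
Total: 9 + 5 + 6 + 2 + 9 + 4 + 2 + 7 = 44

44


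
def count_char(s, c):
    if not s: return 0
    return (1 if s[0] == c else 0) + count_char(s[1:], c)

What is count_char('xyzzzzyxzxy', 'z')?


s[0]='x' != 'z' -> 0
s[0]='y' != 'z' -> 0
s[0]='z' == 'z' -> 1
s[0]='z' == 'z' -> 1
s[0]='z' == 'z' -> 1
s[0]='z' == 'z' -> 1
s[0]='y' != 'z' -> 0
s[0]='x' != 'z' -> 0
s[0]='z' == 'z' -> 1
s[0]='x' != 'z' -> 0
s[0]='y' != 'z' -> 0
Sum: 0 + 0 + 1 + 1 + 1 + 1 + 0 + 0 + 1 + 0 + 0 = 5

5


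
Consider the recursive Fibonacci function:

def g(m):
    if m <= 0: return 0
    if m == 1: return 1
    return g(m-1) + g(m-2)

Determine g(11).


Computing g(11) bottom-up:
g(0) = 0
g(1) = 1
g(2) = g(1) + g(0) = 1 + 0 = 1
g(3) = g(2) + g(1) = 1 + 1 = 2
g(4) = g(3) + g(2) = 2 + 1 = 3
g(5) = g(4) + g(3) = 3 + 2 = 5
g(6) = g(5) + g(4) = 5 + 3 = 8
g(7) = g(6) + g(5) = 8 + 5 = 13
g(8) = g(7) + g(6) = 13 + 8 = 21
g(9) = g(8) + g(7) = 21 + 13 = 34
g(10) = g(9) + g(8) = 34 + 21 = 55
g(11) = g(10) + g(9) = 55 + 34 = 89

89


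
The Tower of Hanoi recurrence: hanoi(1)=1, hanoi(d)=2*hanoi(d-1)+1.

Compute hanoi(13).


hanoi(13) = 2 * hanoi(12) + 1
hanoi(12) = 2 * hanoi(11) + 1
hanoi(11) = 2 * hanoi(10) + 1
hanoi(10) = 2 * hanoi(9) + 1
hanoi(9) = 2 * hanoi(8) + 1
hanoi(8) = 2 * hanoi(7) + 1
hanoi(7) = 2 * hanoi(6) + 1
hanoi(6) = 2 * hanoi(5) + 1
hanoi(5) = 2 * hanoi(4) + 1
hanoi(4) = 2 * hanoi(3) + 1
hanoi(3) = 2 * hanoi(2) + 1
hanoi(2) = 2 * hanoi(1) + 1
hanoi(1) = 1  (base case)
hanoi(2) = 2 * 1 + 1 = 3
hanoi(3) = 2 * 3 + 1 = 7
hanoi(4) = 2 * 7 + 1 = 15
hanoi(5) = 2 * 15 + 1 = 31
hanoi(6) = 2 * 31 + 1 = 63
hanoi(7) = 2 * 63 + 1 = 127
hanoi(8) = 2 * 127 + 1 = 255
hanoi(9) = 2 * 255 + 1 = 511
hanoi(10) = 2 * 511 + 1 = 1023
hanoi(11) = 2 * 1023 + 1 = 2047
hanoi(12) = 2 * 2047 + 1 = 4095
hanoi(13) = 2 * 4095 + 1 = 8191

8191


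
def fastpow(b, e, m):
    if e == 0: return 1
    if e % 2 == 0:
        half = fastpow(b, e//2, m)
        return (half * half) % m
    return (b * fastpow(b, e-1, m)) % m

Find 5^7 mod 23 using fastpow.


fastpow(5, 7, 23): e is odd, compute fastpow(5, 6, 23)
  fastpow(5, 6, 23): e is even, compute fastpow(5, 3, 23)
    fastpow(5, 3, 23): e is odd, compute fastpow(5, 2, 23)
      fastpow(5, 2, 23): e is even, compute fastpow(5, 1, 23)
        fastpow(5, 1, 23): e is odd, compute fastpow(5, 0, 23)
          fastpow(5, 0, 23) = 1
        (5 * 1) % 23 = 5
      half=5, (5*5) % 23 = 2
    (5 * 2) % 23 = 10
  half=10, (10*10) % 23 = 8
(5 * 8) % 23 = 17

17


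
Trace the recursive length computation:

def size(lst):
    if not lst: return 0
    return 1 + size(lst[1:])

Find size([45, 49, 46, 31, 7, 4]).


size([45, 49, 46, 31, 7, 4]) = 1 + size([49, 46, 31, 7, 4])
size([49, 46, 31, 7, 4]) = 1 + size([46, 31, 7, 4])
size([46, 31, 7, 4]) = 1 + size([31, 7, 4])
size([31, 7, 4]) = 1 + size([7, 4])
size([7, 4]) = 1 + size([4])
size([4]) = 1 + size([])
size([]) = 0  (base case)
Unwinding: 1 + 1 + 1 + 1 + 1 + 1 + 0 = 6

6


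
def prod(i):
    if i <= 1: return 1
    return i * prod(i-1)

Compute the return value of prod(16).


prod(16)
= 16 * prod(15)
= 16 * 15 * prod(14)
= 16 * 15 * 14 * prod(13)
= 16 * 15 * 14 * 13 * prod(12)
= 16 * 15 * 14 * 13 * 12 * prod(11)
= 16 * 15 * 14 * 13 * 12 * 11 * prod(10)
= 16 * 15 * 14 * 13 * 12 * 11 * 10 * prod(9)
= 16 * 15 * 14 * 13 * 12 * 11 * 10 * 9 * prod(8)
= 16 * 15 * 14 * 13 * 12 * 11 * 10 * 9 * 8 * prod(7)
= 16 * 15 * 14 * 13 * 12 * 11 * 10 * 9 * 8 * 7 * prod(6)
= 16 * 15 * 14 * 13 * 12 * 11 * 10 * 9 * 8 * 7 * 6 * prod(5)
= 16 * 15 * 14 * 13 * 12 * 11 * 10 * 9 * 8 * 7 * 6 * 5 * prod(4)
= 16 * 15 * 14 * 13 * 12 * 11 * 10 * 9 * 8 * 7 * 6 * 5 * 4 * prod(3)
= 16 * 15 * 14 * 13 * 12 * 11 * 10 * 9 * 8 * 7 * 6 * 5 * 4 * 3 * prod(2)
= 16 * 15 * 14 * 13 * 12 * 11 * 10 * 9 * 8 * 7 * 6 * 5 * 4 * 3 * 2 * prod(1)
= 16 * 15 * 14 * 13 * 12 * 11 * 10 * 9 * 8 * 7 * 6 * 5 * 4 * 3 * 2 * 1
= 20922789888000

20922789888000


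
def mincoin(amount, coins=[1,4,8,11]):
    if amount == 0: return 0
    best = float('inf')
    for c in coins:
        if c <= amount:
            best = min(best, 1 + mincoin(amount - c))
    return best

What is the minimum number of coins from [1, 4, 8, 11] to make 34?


Building up with DP:
mincoin(0) = 0
mincoin(1) = min(1+mincoin(0)=1+0=1) = 1
mincoin(2) = min(1+mincoin(1)=1+1=2) = 2
mincoin(3) = min(1+mincoin(2)=1+2=3) = 3
mincoin(4) = min(1+mincoin(3)=1+3=4, 1+mincoin(0)=1+0=1) = 1
mincoin(5) = min(1+mincoin(4)=1+1=2, 1+mincoin(1)=1+1=2) = 2
mincoin(6) = min(1+mincoin(5)=1+2=3, 1+mincoin(2)=1+2=3) = 3
mincoin(7) = min(1+mincoin(6)=1+3=4, 1+mincoin(3)=1+3=4) = 4
mincoin(8) = min(1+mincoin(7)=1+4=5, 1+mincoin(4)=1+1=2, 1+mincoin(0)=1+0=1) = 1
mincoin(9) = min(1+mincoin(8)=1+1=2, 1+mincoin(5)=1+2=3, 1+mincoin(1)=1+1=2) = 2
mincoin(10) = min(1+mincoin(9)=1+2=3, 1+mincoin(6)=1+3=4, 1+mincoin(2)=1+2=3) = 3
mincoin(11) = min(1+mincoin(10)=1+3=4, 1+mincoin(7)=1+4=5, 1+mincoin(3)=1+3=4, 1+mincoin(0)=1+0=1) = 1
mincoin(12) = min(1+mincoin(11)=1+1=2, 1+mincoin(8)=1+1=2, 1+mincoin(4)=1+1=2, 1+mincoin(1)=1+1=2) = 2
mincoin(13) = min(1+mincoin(12)=1+2=3, 1+mincoin(9)=1+2=3, 1+mincoin(5)=1+2=3, 1+mincoin(2)=1+2=3) = 3
mincoin(14) = min(1+mincoin(13)=1+3=4, 1+mincoin(10)=1+3=4, 1+mincoin(6)=1+3=4, 1+mincoin(3)=1+3=4) = 4
mincoin(15) = min(1+mincoin(14)=1+4=5, 1+mincoin(11)=1+1=2, 1+mincoin(7)=1+4=5, 1+mincoin(4)=1+1=2) = 2
mincoin(16) = min(1+mincoin(15)=1+2=3, 1+mincoin(12)=1+2=3, 1+mincoin(8)=1+1=2, 1+mincoin(5)=1+2=3) = 2
mincoin(17) = min(1+mincoin(16)=1+2=3, 1+mincoin(13)=1+3=4, 1+mincoin(9)=1+2=3, 1+mincoin(6)=1+3=4) = 3
mincoin(18) = min(1+mincoin(17)=1+3=4, 1+mincoin(14)=1+4=5, 1+mincoin(10)=1+3=4, 1+mincoin(7)=1+4=5) = 4
mincoin(19) = min(1+mincoin(18)=1+4=5, 1+mincoin(15)=1+2=3, 1+mincoin(11)=1+1=2, 1+mincoin(8)=1+1=2) = 2
mincoin(20) = min(1+mincoin(19)=1+2=3, 1+mincoin(16)=1+2=3, 1+mincoin(12)=1+2=3, 1+mincoin(9)=1+2=3) = 3
mincoin(21) = min(1+mincoin(20)=1+3=4, 1+mincoin(17)=1+3=4, 1+mincoin(13)=1+3=4, 1+mincoin(10)=1+3=4) = 4
mincoin(22) = min(1+mincoin(21)=1+4=5, 1+mincoin(18)=1+4=5, 1+mincoin(14)=1+4=5, 1+mincoin(11)=1+1=2) = 2
mincoin(23) = min(1+mincoin(22)=1+2=3, 1+mincoin(19)=1+2=3, 1+mincoin(15)=1+2=3, 1+mincoin(12)=1+2=3) = 3
mincoin(24) = min(1+mincoin(23)=1+3=4, 1+mincoin(20)=1+3=4, 1+mincoin(16)=1+2=3, 1+mincoin(13)=1+3=4) = 3
mincoin(25) = min(1+mincoin(24)=1+3=4, 1+mincoin(21)=1+4=5, 1+mincoin(17)=1+3=4, 1+mincoin(14)=1+4=5) = 4
mincoin(26) = min(1+mincoin(25)=1+4=5, 1+mincoin(22)=1+2=3, 1+mincoin(18)=1+4=5, 1+mincoin(15)=1+2=3) = 3
mincoin(27) = min(1+mincoin(26)=1+3=4, 1+mincoin(23)=1+3=4, 1+mincoin(19)=1+2=3, 1+mincoin(16)=1+2=3) = 3
mincoin(28) = min(1+mincoin(27)=1+3=4, 1+mincoin(24)=1+3=4, 1+mincoin(20)=1+3=4, 1+mincoin(17)=1+3=4) = 4
mincoin(29) = min(1+mincoin(28)=1+4=5, 1+mincoin(25)=1+4=5, 1+mincoin(21)=1+4=5, 1+mincoin(18)=1+4=5) = 5
mincoin(30) = min(1+mincoin(29)=1+5=6, 1+mincoin(26)=1+3=4, 1+mincoin(22)=1+2=3, 1+mincoin(19)=1+2=3) = 3
mincoin(31) = min(1+mincoin(30)=1+3=4, 1+mincoin(27)=1+3=4, 1+mincoin(23)=1+3=4, 1+mincoin(20)=1+3=4) = 4
mincoin(32) = min(1+mincoin(31)=1+4=5, 1+mincoin(28)=1+4=5, 1+mincoin(24)=1+3=4, 1+mincoin(21)=1+4=5) = 4
mincoin(33) = min(1+mincoin(32)=1+4=5, 1+mincoin(29)=1+5=6, 1+mincoin(25)=1+4=5, 1+mincoin(22)=1+2=3) = 3
mincoin(34) = min(1+mincoin(33)=1+3=4, 1+mincoin(30)=1+3=4, 1+mincoin(26)=1+3=4, 1+mincoin(23)=1+3=4) = 4

4


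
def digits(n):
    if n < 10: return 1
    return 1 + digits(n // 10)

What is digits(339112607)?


digits(339112607) = 1 + digits(33911260)
digits(33911260) = 1 + digits(3391126)
digits(3391126) = 1 + digits(339112)
digits(339112) = 1 + digits(33911)
digits(33911) = 1 + digits(3391)
digits(3391) = 1 + digits(339)
digits(339) = 1 + digits(33)
digits(33) = 1 + digits(3)
digits(3) = 1  (base case: 3 < 10)
Unwinding: 1 + 1 + 1 + 1 + 1 + 1 + 1 + 1 + 1 = 9

9


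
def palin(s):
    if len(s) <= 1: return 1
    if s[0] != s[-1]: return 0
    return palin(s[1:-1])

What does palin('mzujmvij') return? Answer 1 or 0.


palin('mzujmvij'): s[0]='m' != s[-1]='j' -> return 0
Result: 0 (not a palindrome)

0


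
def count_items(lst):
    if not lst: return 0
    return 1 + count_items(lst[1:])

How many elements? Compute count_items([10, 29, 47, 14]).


count_items([10, 29, 47, 14]) = 1 + count_items([29, 47, 14])
count_items([29, 47, 14]) = 1 + count_items([47, 14])
count_items([47, 14]) = 1 + count_items([14])
count_items([14]) = 1 + count_items([])
count_items([]) = 0  (base case)
Unwinding: 1 + 1 + 1 + 1 + 0 = 4

4


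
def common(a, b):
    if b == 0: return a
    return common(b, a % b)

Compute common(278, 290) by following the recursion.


common(278, 290) = common(290, 278)
common(290, 278) = common(278, 12)
common(278, 12) = common(12, 2)
common(12, 2) = common(2, 0)
common(2, 0) = 2  (base case)

2


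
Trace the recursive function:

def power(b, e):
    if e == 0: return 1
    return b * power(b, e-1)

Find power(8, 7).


power(8, 7)
= 8 * power(8, 6)
= 8 * 8 * power(8, 5)
= 8 * 8 * 8 * power(8, 4)
= 8 * 8 * 8 * 8 * power(8, 3)
= 8 * 8 * 8 * 8 * 8 * power(8, 2)
= 8 * 8 * 8 * 8 * 8 * 8 * power(8, 1)
= 8 * 8 * 8 * 8 * 8 * 8 * 8 * power(8, 0)
= 8 * 8 * 8 * 8 * 8 * 8 * 8 * 1
= 2097152

2097152


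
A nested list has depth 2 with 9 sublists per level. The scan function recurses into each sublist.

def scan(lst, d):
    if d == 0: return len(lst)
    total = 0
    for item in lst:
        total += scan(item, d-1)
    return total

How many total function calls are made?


At depth 0 (root): 1 call
At depth 1: each of 1 parents calls scan on 9 children = 9 calls
At depth 2: each of 9 parents calls scan on 9 children = 81 calls
Total: 1 + 9 + 81 = 91

91


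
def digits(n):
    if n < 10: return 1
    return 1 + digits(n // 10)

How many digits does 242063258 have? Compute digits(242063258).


digits(242063258) = 1 + digits(24206325)
digits(24206325) = 1 + digits(2420632)
digits(2420632) = 1 + digits(242063)
digits(242063) = 1 + digits(24206)
digits(24206) = 1 + digits(2420)
digits(2420) = 1 + digits(242)
digits(242) = 1 + digits(24)
digits(24) = 1 + digits(2)
digits(2) = 1  (base case: 2 < 10)
Unwinding: 1 + 1 + 1 + 1 + 1 + 1 + 1 + 1 + 1 = 9

9


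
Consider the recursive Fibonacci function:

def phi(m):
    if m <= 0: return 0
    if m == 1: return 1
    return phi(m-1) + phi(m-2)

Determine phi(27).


Computing phi(27) bottom-up:
phi(0) = 0
phi(1) = 1
phi(2) = phi(1) + phi(0) = 1 + 0 = 1
phi(3) = phi(2) + phi(1) = 1 + 1 = 2
phi(4) = phi(3) + phi(2) = 2 + 1 = 3
phi(5) = phi(4) + phi(3) = 3 + 2 = 5
phi(6) = phi(5) + phi(4) = 5 + 3 = 8
phi(7) = phi(6) + phi(5) = 8 + 5 = 13
phi(8) = phi(7) + phi(6) = 13 + 8 = 21
phi(9) = phi(8) + phi(7) = 21 + 13 = 34
phi(10) = phi(9) + phi(8) = 34 + 21 = 55
phi(11) = phi(10) + phi(9) = 55 + 34 = 89
phi(12) = phi(11) + phi(10) = 89 + 55 = 144
phi(13) = phi(12) + phi(11) = 144 + 89 = 233
phi(14) = phi(13) + phi(12) = 233 + 144 = 377
phi(15) = phi(14) + phi(13) = 377 + 233 = 610
phi(16) = phi(15) + phi(14) = 610 + 377 = 987
phi(17) = phi(16) + phi(15) = 987 + 610 = 1597
phi(18) = phi(17) + phi(16) = 1597 + 987 = 2584
phi(19) = phi(18) + phi(17) = 2584 + 1597 = 4181
phi(20) = phi(19) + phi(18) = 4181 + 2584 = 6765
phi(21) = phi(20) + phi(19) = 6765 + 4181 = 10946
phi(22) = phi(21) + phi(20) = 10946 + 6765 = 17711
phi(23) = phi(22) + phi(21) = 17711 + 10946 = 28657
phi(24) = phi(23) + phi(22) = 28657 + 17711 = 46368
phi(25) = phi(24) + phi(23) = 46368 + 28657 = 75025
phi(26) = phi(25) + phi(24) = 75025 + 46368 = 121393
phi(27) = phi(26) + phi(25) = 121393 + 75025 = 196418

196418


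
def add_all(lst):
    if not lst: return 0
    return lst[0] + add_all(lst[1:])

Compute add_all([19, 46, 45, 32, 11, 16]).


add_all([19, 46, 45, 32, 11, 16]) = 19 + add_all([46, 45, 32, 11, 16])
add_all([46, 45, 32, 11, 16]) = 46 + add_all([45, 32, 11, 16])
add_all([45, 32, 11, 16]) = 45 + add_all([32, 11, 16])
add_all([32, 11, 16]) = 32 + add_all([11, 16])
add_all([11, 16]) = 11 + add_all([16])
add_all([16]) = 16 + add_all([])
add_all([]) = 0  (base case)
Total: 19 + 46 + 45 + 32 + 11 + 16 + 0 = 169

169


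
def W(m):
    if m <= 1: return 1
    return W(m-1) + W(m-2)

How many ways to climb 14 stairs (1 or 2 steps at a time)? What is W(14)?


Building up from base cases:
W(0) = 1
W(1) = 1
W(2) = W(1) + W(0) = 1 + 1 = 2
W(3) = W(2) + W(1) = 2 + 1 = 3
W(4) = W(3) + W(2) = 3 + 2 = 5
W(5) = W(4) + W(3) = 5 + 3 = 8
W(6) = W(5) + W(4) = 8 + 5 = 13
W(7) = W(6) + W(5) = 13 + 8 = 21
W(8) = W(7) + W(6) = 21 + 13 = 34
W(9) = W(8) + W(7) = 34 + 21 = 55
W(10) = W(9) + W(8) = 55 + 34 = 89
W(11) = W(10) + W(9) = 89 + 55 = 144
W(12) = W(11) + W(10) = 144 + 89 = 233
W(13) = W(12) + W(11) = 233 + 144 = 377
W(14) = W(13) + W(12) = 377 + 233 = 610

610


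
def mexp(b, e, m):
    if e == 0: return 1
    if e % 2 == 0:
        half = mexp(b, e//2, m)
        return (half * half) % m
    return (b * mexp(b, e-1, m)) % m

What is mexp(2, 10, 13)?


mexp(2, 10, 13): e is even, compute mexp(2, 5, 13)
  mexp(2, 5, 13): e is odd, compute mexp(2, 4, 13)
    mexp(2, 4, 13): e is even, compute mexp(2, 2, 13)
      mexp(2, 2, 13): e is even, compute mexp(2, 1, 13)
        mexp(2, 1, 13): e is odd, compute mexp(2, 0, 13)
          mexp(2, 0, 13) = 1
        (2 * 1) % 13 = 2
      half=2, (2*2) % 13 = 4
    half=4, (4*4) % 13 = 3
  (2 * 3) % 13 = 6
half=6, (6*6) % 13 = 10

10


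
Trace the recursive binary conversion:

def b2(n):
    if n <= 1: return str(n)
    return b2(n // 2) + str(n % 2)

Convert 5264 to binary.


b2(5264) = b2(2632) + '0'
b2(2632) = b2(1316) + '0'
b2(1316) = b2(658) + '0'
b2(658) = b2(329) + '0'
b2(329) = b2(164) + '1'
b2(164) = b2(82) + '0'
b2(82) = b2(41) + '0'
b2(41) = b2(20) + '1'
b2(20) = b2(10) + '0'
b2(10) = b2(5) + '0'
b2(5) = b2(2) + '1'
b2(2) = b2(1) + '0'
b2(1) = '1'  (base case)
Concatenating: '1' + '0' + '1' + '0' + '0' + '1' + '0' + '0' + '1' + '0' + '0' + '0' + '0' = '1010010010000'

1010010010000


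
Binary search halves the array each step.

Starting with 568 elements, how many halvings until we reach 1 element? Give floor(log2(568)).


568 / 2 = 284
284 / 2 = 142
142 / 2 = 71
71 / 2 = 35
35 / 2 = 17
17 / 2 = 8
8 / 2 = 4
4 / 2 = 2
2 / 2 = 1
Reached 1 after 9 halvings

9


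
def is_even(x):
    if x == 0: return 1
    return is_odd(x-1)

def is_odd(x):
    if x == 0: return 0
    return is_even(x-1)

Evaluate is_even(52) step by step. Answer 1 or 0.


is_even(52) = is_odd(51)
is_odd(51) = is_even(50)
is_even(50) = is_odd(49)
is_odd(49) = is_even(48)
is_even(48) = is_odd(47)
is_odd(47) = is_even(46)
is_even(46) = is_odd(45)
is_odd(45) = is_even(44)
is_even(44) = is_odd(43)
is_odd(43) = is_even(42)
is_even(42) = is_odd(41)
is_odd(41) = is_even(40)
is_even(40) = is_odd(39)
is_odd(39) = is_even(38)
is_even(38) = is_odd(37)
is_odd(37) = is_even(36)
is_even(36) = is_odd(35)
is_odd(35) = is_even(34)
is_even(34) = is_odd(33)
is_odd(33) = is_even(32)
is_even(32) = is_odd(31)
is_odd(31) = is_even(30)
is_even(30) = is_odd(29)
is_odd(29) = is_even(28)
is_even(28) = is_odd(27)
is_odd(27) = is_even(26)
is_even(26) = is_odd(25)
is_odd(25) = is_even(24)
is_even(24) = is_odd(23)
is_odd(23) = is_even(22)
is_even(22) = is_odd(21)
is_odd(21) = is_even(20)
is_even(20) = is_odd(19)
is_odd(19) = is_even(18)
is_even(18) = is_odd(17)
is_odd(17) = is_even(16)
is_even(16) = is_odd(15)
is_odd(15) = is_even(14)
is_even(14) = is_odd(13)
is_odd(13) = is_even(12)
is_even(12) = is_odd(11)
is_odd(11) = is_even(10)
is_even(10) = is_odd(9)
is_odd(9) = is_even(8)
is_even(8) = is_odd(7)
is_odd(7) = is_even(6)
is_even(6) = is_odd(5)
is_odd(5) = is_even(4)
is_even(4) = is_odd(3)
is_odd(3) = is_even(2)
is_even(2) = is_odd(1)
is_odd(1) = is_even(0)
is_even(0) = 1  (base case)
Result: 1

1


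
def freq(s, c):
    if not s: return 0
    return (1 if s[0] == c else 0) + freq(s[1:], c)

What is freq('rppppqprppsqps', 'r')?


s[0]='r' == 'r' -> 1
s[0]='p' != 'r' -> 0
s[0]='p' != 'r' -> 0
s[0]='p' != 'r' -> 0
s[0]='p' != 'r' -> 0
s[0]='q' != 'r' -> 0
s[0]='p' != 'r' -> 0
s[0]='r' == 'r' -> 1
s[0]='p' != 'r' -> 0
s[0]='p' != 'r' -> 0
s[0]='s' != 'r' -> 0
s[0]='q' != 'r' -> 0
s[0]='p' != 'r' -> 0
s[0]='s' != 'r' -> 0
Sum: 1 + 0 + 0 + 0 + 0 + 0 + 0 + 1 + 0 + 0 + 0 + 0 + 0 + 0 = 2

2


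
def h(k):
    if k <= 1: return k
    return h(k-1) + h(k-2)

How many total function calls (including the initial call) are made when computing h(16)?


Let C(n) = total calls for h(n)
C(0) = 1, C(1) = 1
C(2) = 1 + C(1) + C(0) = 1 + 1 + 1 = 3
C(3) = 1 + C(2) + C(1) = 1 + 3 + 1 = 5
C(4) = 1 + C(3) + C(2) = 1 + 5 + 3 = 9
C(5) = 1 + C(4) + C(3) = 1 + 9 + 5 = 15
C(6) = 1 + C(5) + C(4) = 1 + 15 + 9 = 25
C(7) = 1 + C(6) + C(5) = 1 + 25 + 15 = 41
C(8) = 1 + C(7) + C(6) = 1 + 41 + 25 = 67
C(9) = 1 + C(8) + C(7) = 1 + 67 + 41 = 109
C(10) = 1 + C(9) + C(8) = 1 + 109 + 67 = 177
C(11) = 1 + C(10) + C(9) = 1 + 177 + 109 = 287
C(12) = 1 + C(11) + C(10) = 1 + 287 + 177 = 465
C(13) = 1 + C(12) + C(11) = 1 + 465 + 287 = 753
C(14) = 1 + C(13) + C(12) = 1 + 753 + 465 = 1219
C(15) = 1 + C(14) + C(13) = 1 + 1219 + 753 = 1973
C(16) = 1 + C(15) + C(14) = 1 + 1973 + 1219 = 3193

3193


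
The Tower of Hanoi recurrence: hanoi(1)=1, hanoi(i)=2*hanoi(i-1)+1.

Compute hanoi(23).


hanoi(23) = 2 * hanoi(22) + 1
hanoi(22) = 2 * hanoi(21) + 1
hanoi(21) = 2 * hanoi(20) + 1
hanoi(20) = 2 * hanoi(19) + 1
hanoi(19) = 2 * hanoi(18) + 1
hanoi(18) = 2 * hanoi(17) + 1
hanoi(17) = 2 * hanoi(16) + 1
hanoi(16) = 2 * hanoi(15) + 1
hanoi(15) = 2 * hanoi(14) + 1
hanoi(14) = 2 * hanoi(13) + 1
hanoi(13) = 2 * hanoi(12) + 1
hanoi(12) = 2 * hanoi(11) + 1
hanoi(11) = 2 * hanoi(10) + 1
hanoi(10) = 2 * hanoi(9) + 1
hanoi(9) = 2 * hanoi(8) + 1
hanoi(8) = 2 * hanoi(7) + 1
hanoi(7) = 2 * hanoi(6) + 1
hanoi(6) = 2 * hanoi(5) + 1
hanoi(5) = 2 * hanoi(4) + 1
hanoi(4) = 2 * hanoi(3) + 1
hanoi(3) = 2 * hanoi(2) + 1
hanoi(2) = 2 * hanoi(1) + 1
hanoi(1) = 1  (base case)
hanoi(2) = 2 * 1 + 1 = 3
hanoi(3) = 2 * 3 + 1 = 7
hanoi(4) = 2 * 7 + 1 = 15
hanoi(5) = 2 * 15 + 1 = 31
hanoi(6) = 2 * 31 + 1 = 63
hanoi(7) = 2 * 63 + 1 = 127
hanoi(8) = 2 * 127 + 1 = 255
hanoi(9) = 2 * 255 + 1 = 511
hanoi(10) = 2 * 511 + 1 = 1023
hanoi(11) = 2 * 1023 + 1 = 2047
hanoi(12) = 2 * 2047 + 1 = 4095
hanoi(13) = 2 * 4095 + 1 = 8191
hanoi(14) = 2 * 8191 + 1 = 16383
hanoi(15) = 2 * 16383 + 1 = 32767
hanoi(16) = 2 * 32767 + 1 = 65535
hanoi(17) = 2 * 65535 + 1 = 131071
hanoi(18) = 2 * 131071 + 1 = 262143
hanoi(19) = 2 * 262143 + 1 = 524287
hanoi(20) = 2 * 524287 + 1 = 1048575
hanoi(21) = 2 * 1048575 + 1 = 2097151
hanoi(22) = 2 * 2097151 + 1 = 4194303
hanoi(23) = 2 * 4194303 + 1 = 8388607

8388607


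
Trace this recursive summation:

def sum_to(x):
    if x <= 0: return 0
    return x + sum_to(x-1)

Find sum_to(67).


sum_to(67)
= 67 + 66 + 65 + 64 + 63 + 62 + 61 + 60 + 59 + 58 + 57 + 56 + 55 + 54 + 53 + 52 + 51 + 50 + 49 + 48 + 47 + 46 + 45 + 44 + 43 + 42 + 41 + 40 + 39 + 38 + 37 + 36 + 35 + 34 + 33 + 32 + 31 + 30 + 29 + 28 + 27 + 26 + 25 + 24 + 23 + 22 + 21 + 20 + 19 + 18 + 17 + 16 + 15 + 14 + 13 + 12 + 11 + 10 + 9 + 8 + 7 + 6 + 5 + 4 + 3 + 2 + 1 + sum_to(0)
= 67 + 66 + 65 + 64 + 63 + 62 + 61 + 60 + 59 + 58 + 57 + 56 + 55 + 54 + 53 + 52 + 51 + 50 + 49 + 48 + 47 + 46 + 45 + 44 + 43 + 42 + 41 + 40 + 39 + 38 + 37 + 36 + 35 + 34 + 33 + 32 + 31 + 30 + 29 + 28 + 27 + 26 + 25 + 24 + 23 + 22 + 21 + 20 + 19 + 18 + 17 + 16 + 15 + 14 + 13 + 12 + 11 + 10 + 9 + 8 + 7 + 6 + 5 + 4 + 3 + 2 + 1 + 0
= 2278

2278


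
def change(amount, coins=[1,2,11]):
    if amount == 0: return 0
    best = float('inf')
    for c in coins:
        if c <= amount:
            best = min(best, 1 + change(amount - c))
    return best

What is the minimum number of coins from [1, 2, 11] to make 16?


Building up with DP:
change(0) = 0
change(1) = min(1+change(0)=1+0=1) = 1
change(2) = min(1+change(1)=1+1=2, 1+change(0)=1+0=1) = 1
change(3) = min(1+change(2)=1+1=2, 1+change(1)=1+1=2) = 2
change(4) = min(1+change(3)=1+2=3, 1+change(2)=1+1=2) = 2
change(5) = min(1+change(4)=1+2=3, 1+change(3)=1+2=3) = 3
change(6) = min(1+change(5)=1+3=4, 1+change(4)=1+2=3) = 3
change(7) = min(1+change(6)=1+3=4, 1+change(5)=1+3=4) = 4
change(8) = min(1+change(7)=1+4=5, 1+change(6)=1+3=4) = 4
change(9) = min(1+change(8)=1+4=5, 1+change(7)=1+4=5) = 5
change(10) = min(1+change(9)=1+5=6, 1+change(8)=1+4=5) = 5
change(11) = min(1+change(10)=1+5=6, 1+change(9)=1+5=6, 1+change(0)=1+0=1) = 1
change(12) = min(1+change(11)=1+1=2, 1+change(10)=1+5=6, 1+change(1)=1+1=2) = 2
change(13) = min(1+change(12)=1+2=3, 1+change(11)=1+1=2, 1+change(2)=1+1=2) = 2
change(14) = min(1+change(13)=1+2=3, 1+change(12)=1+2=3, 1+change(3)=1+2=3) = 3
change(15) = min(1+change(14)=1+3=4, 1+change(13)=1+2=3, 1+change(4)=1+2=3) = 3
change(16) = min(1+change(15)=1+3=4, 1+change(14)=1+3=4, 1+change(5)=1+3=4) = 4

4


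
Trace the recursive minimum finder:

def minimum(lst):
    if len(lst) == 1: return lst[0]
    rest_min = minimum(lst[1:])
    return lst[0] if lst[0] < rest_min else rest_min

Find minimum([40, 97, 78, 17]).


minimum([40, 97, 78, 17]): compare 40 with minimum([97, 78, 17])
minimum([97, 78, 17]): compare 97 with minimum([78, 17])
minimum([78, 17]): compare 78 with minimum([17])
minimum([17]) = 17  (base case)
Compare 78 with 17 -> 17
Compare 97 with 17 -> 17
Compare 40 with 17 -> 17

17


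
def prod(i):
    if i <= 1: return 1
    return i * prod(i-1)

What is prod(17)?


prod(17)
= 17 * prod(16)
= 17 * 16 * prod(15)
= 17 * 16 * 15 * prod(14)
= 17 * 16 * 15 * 14 * prod(13)
= 17 * 16 * 15 * 14 * 13 * prod(12)
= 17 * 16 * 15 * 14 * 13 * 12 * prod(11)
= 17 * 16 * 15 * 14 * 13 * 12 * 11 * prod(10)
= 17 * 16 * 15 * 14 * 13 * 12 * 11 * 10 * prod(9)
= 17 * 16 * 15 * 14 * 13 * 12 * 11 * 10 * 9 * prod(8)
= 17 * 16 * 15 * 14 * 13 * 12 * 11 * 10 * 9 * 8 * prod(7)
= 17 * 16 * 15 * 14 * 13 * 12 * 11 * 10 * 9 * 8 * 7 * prod(6)
= 17 * 16 * 15 * 14 * 13 * 12 * 11 * 10 * 9 * 8 * 7 * 6 * prod(5)
= 17 * 16 * 15 * 14 * 13 * 12 * 11 * 10 * 9 * 8 * 7 * 6 * 5 * prod(4)
= 17 * 16 * 15 * 14 * 13 * 12 * 11 * 10 * 9 * 8 * 7 * 6 * 5 * 4 * prod(3)
= 17 * 16 * 15 * 14 * 13 * 12 * 11 * 10 * 9 * 8 * 7 * 6 * 5 * 4 * 3 * prod(2)
= 17 * 16 * 15 * 14 * 13 * 12 * 11 * 10 * 9 * 8 * 7 * 6 * 5 * 4 * 3 * 2 * prod(1)
= 17 * 16 * 15 * 14 * 13 * 12 * 11 * 10 * 9 * 8 * 7 * 6 * 5 * 4 * 3 * 2 * 1
= 355687428096000

355687428096000


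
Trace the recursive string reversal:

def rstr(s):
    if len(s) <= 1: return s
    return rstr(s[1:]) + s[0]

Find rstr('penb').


rstr('penb') = rstr('enb') + 'p'
rstr('enb') = rstr('nb') + 'e'
rstr('nb') = rstr('b') + 'n'
rstr('b') = 'b'  (base case)
Concatenating: 'b' + 'n' + 'e' + 'p' = 'bnep'

bnep


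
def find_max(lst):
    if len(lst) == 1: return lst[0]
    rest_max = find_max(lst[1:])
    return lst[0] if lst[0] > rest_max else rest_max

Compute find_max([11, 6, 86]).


find_max([11, 6, 86]): compare 11 with find_max([6, 86])
find_max([6, 86]): compare 6 with find_max([86])
find_max([86]) = 86  (base case)
Compare 6 with 86 -> 86
Compare 11 with 86 -> 86

86
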